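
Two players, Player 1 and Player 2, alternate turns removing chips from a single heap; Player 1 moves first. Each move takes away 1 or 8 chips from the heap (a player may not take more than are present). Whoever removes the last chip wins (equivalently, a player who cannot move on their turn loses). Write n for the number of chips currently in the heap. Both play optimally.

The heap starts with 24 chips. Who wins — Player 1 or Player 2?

Classify positions by backward induction: terminal positions (no move available) are L. From any other position, the mover wins iff some move reaches an L.
n=0: no move → L
n=1: W (go to 0, an L position)
n=2: L (sole option 1(W) is W)
n=3: W (go to 2, an L position)
n=4: L (sole option 3(W) is W)
n=5: W (go to 4, an L position)
n=6: L (sole option 5(W) is W)
n=7: W (go to 6, an L position)
n=8: W (go to 0, an L position)
n=9: L (options 8(W), 1(W) are all W)
n=10: W (go to 9, an L position)
n=11: L (options 10(W), 3(W) are all W)
n=12: W (go to 11, an L position)
n=13: L (options 12(W), 5(W) are all W)
n=14: W (go to 13, an L position)
n=15: L (options 14(W), 7(W) are all W)
n=16: W (go to 15, an L position)
n=17: W (go to 9, an L position)
n=18: L (options 17(W), 10(W) are all W)
n=19: W (go to 18, an L position)
n=20: L (options 19(W), 12(W) are all W)
n=21: W (go to 20, an L position)
n=22: L (options 21(W), 14(W) are all W)
n=23: W (go to 22, an L position)
n=24: L (options 23(W), 16(W) are all W)
The starting position 24 is L: whatever Player 1 does, the opponent receives a W position.

Player 2 wins.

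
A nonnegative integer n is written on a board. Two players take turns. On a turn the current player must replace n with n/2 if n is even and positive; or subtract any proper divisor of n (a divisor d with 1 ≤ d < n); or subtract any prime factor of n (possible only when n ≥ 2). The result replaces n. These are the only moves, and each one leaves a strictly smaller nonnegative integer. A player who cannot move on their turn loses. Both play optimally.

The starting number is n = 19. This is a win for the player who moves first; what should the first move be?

Move to 0.

Label each position W (a win for the player to move) or L (a loss). A position with no legal move is L; any other position is W exactly when some move reaches an L, and L when every move reaches a W.
n=0: no move → L
n=1: no move → L
n=2: →0(L), so W
n=3: →0(L), so W
n=4: →2(W), 3(W) — all W, so L
n=5: →0(L), so W
n=6: →4(L), so W
n=7: →0(L), so W
n=8: →4(L), so W
n=9: →6(W), 8(W) — all W, so L
n=10: →9(L), so W
n=11: →0(L), so W
n=12: →9(L), so W
n=13: →0(L), so W
n=14: →7(W), 12(W), 13(W) — all W, so L
n=15: →14(L), so W
n=16: →14(L), so W
n=17: →0(L), so W
n=18: →9(L), so W
n=19: →0(L), so W
From 19, the L positions reachable in one move are: 0.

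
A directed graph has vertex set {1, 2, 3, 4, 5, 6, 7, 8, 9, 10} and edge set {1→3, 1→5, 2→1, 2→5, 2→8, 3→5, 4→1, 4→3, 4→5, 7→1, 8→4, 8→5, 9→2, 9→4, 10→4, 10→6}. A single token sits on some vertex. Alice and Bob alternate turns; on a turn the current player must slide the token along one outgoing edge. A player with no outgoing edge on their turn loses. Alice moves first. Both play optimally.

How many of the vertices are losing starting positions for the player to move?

4

Classify positions by backward induction: terminal positions (no move available) are L. From any other position, the mover wins iff some move reaches an L.
Every edge goes from a vertex to one that appears earlier in the order 6, 5, 3, 1, 4, 7, 8, 2, 9, 10, so processing vertices in that order labels each vertex after all of its successors.
6: no outgoing edge → L
5: no outgoing edge → L
3: W (go to 5, an L position)
1: W (go to 5, an L position)
4: W (go to 5, an L position)
7: L (sole option 1(W) is W)
8: W (go to 5, an L position)
2: W (go to 5, an L position)
9: L (options 2(W), 4(W) are all W)
10: W (go to 6, an L position)
The L vertices are 5, 6, 7, 9; that is 4 in all.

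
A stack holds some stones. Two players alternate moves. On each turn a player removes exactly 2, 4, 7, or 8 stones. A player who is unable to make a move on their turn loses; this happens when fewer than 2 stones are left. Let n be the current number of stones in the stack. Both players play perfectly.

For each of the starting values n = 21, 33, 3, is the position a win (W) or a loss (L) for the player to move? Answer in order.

21: W, 33: L, 3: W

Build the W/L table. Terminal = L. A non-terminal position is W if it has a move to some L; otherwise it is L.
n=0: no move → L
n=1: no move → L
n=2: →0(L), so W
n=3: →1(L), so W
n=4: →0(L), so W
n=5: →1(L), so W
n=6: →4(W), 2(W) — all W, so L
n=7: →0(L), so W
n=8: →6(L), so W
n=9: →1(L), so W
n=10: →6(L), so W
n=11: →9(W), 7(W), 4(W), 3(W) — all W, so L
n=12: →10(W), 8(W), 5(W), 4(W) — all W, so L
n=13: →11(L), so W
n=14: →12(L), so W
n=15: →11(L), so W
n=16: →12(L), so W
n=17: →15(W), 13(W), 10(W), 9(W) — all W, so L
n=18: →11(L), so W
n=19: →17(L), so W
n=20: →12(L), so W
n=21: →17(L), so W
n=22: →20(W), 18(W), 15(W), 14(W) — all W, so L
n=23: →21(W), 19(W), 16(W), 15(W) — all W, so L
n=24: →22(L), so W
n=25: →23(L), so W
n=26: →22(L), so W
n=27: →23(L), so W
n=28: →26(W), 24(W), 21(W), 20(W) — all W, so L
n=29: →22(L), so W
n=30: →28(L), so W
n=31: →23(L), so W
n=32: →28(L), so W
n=33: →31(W), 29(W), 26(W), 25(W) — all W, so L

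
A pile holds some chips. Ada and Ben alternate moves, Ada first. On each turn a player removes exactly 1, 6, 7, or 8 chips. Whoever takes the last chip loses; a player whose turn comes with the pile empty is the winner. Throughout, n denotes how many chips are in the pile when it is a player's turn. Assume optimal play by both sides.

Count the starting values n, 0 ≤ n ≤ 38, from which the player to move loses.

9

Compute win/loss labels from the base case upward. A position with no move is W. Any other position is W if it can reach an L in one move, else L.
n=0: no move; the opponent has just taken the last chip and therefore loses → W
n=1: the only move is to 0(W), a W ⇒ L
n=2: can move to 1, which is L ⇒ W
n=3: the only move is to 2(W), a W ⇒ L
n=4: can move to 3, which is L ⇒ W
n=5: the only move is to 4(W), a W ⇒ L
n=6: can move to 5, which is L ⇒ W
n=7: can move to 1, which is L ⇒ W
n=8: can move to 1, which is L ⇒ W
n=9: can move to 3, which is L ⇒ W
n=10: can move to 3, which is L ⇒ W
n=11: can move to 5, which is L ⇒ W
n=12: can move to 5, which is L ⇒ W
n=13: can move to 5, which is L ⇒ W
n=14: moves to 13(W), 8(W), 7(W), 6(W); every one is W ⇒ L
n=15: can move to 14, which is L ⇒ W
n=16: moves to 15(W), 10(W), 9(W), 8(W); every one is W ⇒ L
n=17: can move to 16, which is L ⇒ W
n=18: moves to 17(W), 12(W), 11(W), 10(W); every one is W ⇒ L
n=19: can move to 18, which is L ⇒ W
n=20: can move to 14, which is L ⇒ W
n=21: can move to 14, which is L ⇒ W
n=22: can move to 16, which is L ⇒ W
n=23: can move to 16, which is L ⇒ W
n=24: can move to 18, which is L ⇒ W
n=25: can move to 18, which is L ⇒ W
n=26: can move to 18, which is L ⇒ W
n=27: moves to 26(W), 21(W), 20(W), 19(W); every one is W ⇒ L
n=28: can move to 27, which is L ⇒ W
n=29: moves to 28(W), 23(W), 22(W), 21(W); every one is W ⇒ L
n=30: can move to 29, which is L ⇒ W
n=31: moves to 30(W), 25(W), 24(W), 23(W); every one is W ⇒ L
n=32: can move to 31, which is L ⇒ W
n=33: can move to 27, which is L ⇒ W
n=34: can move to 27, which is L ⇒ W
n=35: can move to 29, which is L ⇒ W
n=36: can move to 29, which is L ⇒ W
n=37: can move to 31, which is L ⇒ W
n=38: can move to 31, which is L ⇒ W
L entries with 0 ≤ n ≤ 38: n = 1, 3, 5, 14, 16, 18, 27, 29, 31; that makes 9.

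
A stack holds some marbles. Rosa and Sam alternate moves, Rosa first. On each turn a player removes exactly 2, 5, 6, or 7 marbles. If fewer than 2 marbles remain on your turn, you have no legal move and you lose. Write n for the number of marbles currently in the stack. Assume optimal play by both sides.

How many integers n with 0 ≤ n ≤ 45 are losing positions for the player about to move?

Use the standard recursion: the mover loses at a terminal position; elsewhere, the mover wins exactly when some move hands the opponent an L position.
n=0: no move → L
n=1: no move → L
n=2: can move to 0, which is L ⇒ W
n=3: can move to 1, which is L ⇒ W
n=4: the only move is to 2(W), a W ⇒ L
n=5: can move to 0, which is L ⇒ W
n=6: can move to 4, which is L ⇒ W
n=7: can move to 1, which is L ⇒ W
n=8: can move to 1, which is L ⇒ W
n=9: can move to 4, which is L ⇒ W
n=10: can move to 4, which is L ⇒ W
n=11: can move to 4, which is L ⇒ W
n=12: moves to 10(W), 7(W), 6(W), 5(W); every one is W ⇒ L
n=13: moves to 11(W), 8(W), 7(W), 6(W); every one is W ⇒ L
n=14: can move to 12, which is L ⇒ W
n=15: can move to 13, which is L ⇒ W
n=16: moves to 14(W), 11(W), 10(W), 9(W); every one is W ⇒ L
n=17: can move to 12, which is L ⇒ W
n=18: can move to 16, which is L ⇒ W
n=19: can move to 13, which is L ⇒ W
n=20: can move to 13, which is L ⇒ W
n=21: can move to 16, which is L ⇒ W
n=22: can move to 16, which is L ⇒ W
n=23: can move to 16, which is L ⇒ W
n=24: moves to 22(W), 19(W), 18(W), 17(W); every one is W ⇒ L
n=25: moves to 23(W), 20(W), 19(W), 18(W); every one is W ⇒ L
n=26: can move to 24, which is L ⇒ W
n=27: can move to 25, which is L ⇒ W
n=28: moves to 26(W), 23(W), 22(W), 21(W); every one is W ⇒ L
n=29: can move to 24, which is L ⇒ W
n=30: can move to 28, which is L ⇒ W
n=31: can move to 25, which is L ⇒ W
n=32: can move to 25, which is L ⇒ W
n=33: can move to 28, which is L ⇒ W
n=34: can move to 28, which is L ⇒ W
n=35: can move to 28, which is L ⇒ W
n=36: moves to 34(W), 31(W), 30(W), 29(W); every one is W ⇒ L
n=37: moves to 35(W), 32(W), 31(W), 30(W); every one is W ⇒ L
n=38: can move to 36, which is L ⇒ W
n=39: can move to 37, which is L ⇒ W
n=40: moves to 38(W), 35(W), 34(W), 33(W); every one is W ⇒ L
n=41: can move to 36, which is L ⇒ W
n=42: can move to 40, which is L ⇒ W
n=43: can move to 37, which is L ⇒ W
n=44: can move to 37, which is L ⇒ W
n=45: can move to 40, which is L ⇒ W
L entries with 0 ≤ n ≤ 45: n = 0, 1, 4, 12, 13, 16, 24, 25, 28, 36, 37, 40; that makes 12.

12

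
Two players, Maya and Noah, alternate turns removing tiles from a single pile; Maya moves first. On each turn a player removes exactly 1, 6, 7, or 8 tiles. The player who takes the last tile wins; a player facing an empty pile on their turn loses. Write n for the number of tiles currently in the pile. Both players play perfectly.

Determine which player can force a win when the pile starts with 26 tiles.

Build the W/L table. Terminal = L. A non-terminal position is W if it has a move to some L; otherwise it is L.
n=0: no move → L
n=1: →0(L), so W
n=2: →1(W) only, which is W, so L
n=3: →2(L), so W
n=4: →3(W) only, which is W, so L
n=5: →4(L), so W
n=6: →0(L), so W
n=7: →0(L), so W
n=8: →2(L), so W
n=9: →2(L), so W
n=10: →4(L), so W
n=11: →4(L), so W
n=12: →4(L), so W
n=13: →12(W), 7(W), 6(W), 5(W) — all W, so L
n=14: →13(L), so W
n=15: →14(W), 9(W), 8(W), 7(W) — all W, so L
n=16: →15(L), so W
n=17: →16(W), 11(W), 10(W), 9(W) — all W, so L
n=18: →17(L), so W
n=19: →13(L), so W
n=20: →13(L), so W
n=21: →15(L), so W
n=22: →15(L), so W
n=23: →17(L), so W
n=24: →17(L), so W
n=25: →17(L), so W
n=26: →25(W), 20(W), 19(W), 18(W) — all W, so L
Every move from 26 reaches a W position, so the mover loses.

Noah wins.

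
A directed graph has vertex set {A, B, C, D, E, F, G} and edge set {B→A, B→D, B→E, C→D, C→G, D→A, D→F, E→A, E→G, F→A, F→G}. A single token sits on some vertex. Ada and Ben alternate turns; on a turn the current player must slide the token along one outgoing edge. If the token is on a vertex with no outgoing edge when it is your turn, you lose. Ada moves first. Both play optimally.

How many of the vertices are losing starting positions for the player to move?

Classify positions by backward induction: terminal positions (no move available) are L. From any other position, the mover wins iff some move reaches an L.
Every edge goes from a vertex to one that appears earlier in the order A, G, F, E, D, C, B, so processing vertices in that order labels each vertex after all of its successors.
A: no outgoing edge → L
G: no outgoing edge → L
F: W (go to G, an L position)
E: W (go to G, an L position)
D: W (go to A, an L position)
C: W (go to G, an L position)
B: W (go to A, an L position)
The L vertices are A, G; that is 2 in all.

2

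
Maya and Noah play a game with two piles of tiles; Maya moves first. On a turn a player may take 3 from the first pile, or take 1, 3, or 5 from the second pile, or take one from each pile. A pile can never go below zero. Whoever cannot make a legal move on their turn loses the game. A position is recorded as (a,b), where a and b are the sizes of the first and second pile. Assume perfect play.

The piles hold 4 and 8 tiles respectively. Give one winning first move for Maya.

Compute win/loss labels from the base case upward. A position with no move is L. Any other position is W if it can reach an L in one move, else L.
No move ever increases a pile, so every position that can arise here has a ≤ 4 and b ≤ 8; it is enough to label the cells with 0 ≤ a ≤ 4 and 0 ≤ b ≤ 8.
Every move lowers a or b (never raises either), so fill the grid row by row in increasing a, and left to right within a row: each cell's successors are then already labelled.
      b=0  b=1  b=2  b=3  b=4  b=5  b=6  b=7  b=8
a=0:    L    W    L    W    L    W    L    W    L
a=1:    L    W    L    W    L    W    L    W    L
a=2:    L    W    L    W    L    W    L    W    L
a=3:    W    W    W    W    W    W    W    W    W
a=4:    W    L    W    L    W    L    W    L    W
Cells with no legal move (terminal, hence L): (0,0), (1,0), (2,0).
The remaining L cells, each justified by listing all of its moves:
(0,2): L (sole option (0,1)(W) is W)
(0,4): L (options (0,3)(W), (0,1)(W) are all W)
(0,6): L (options (0,5)(W), (0,3)(W), (0,1)(W) are all W)
(0,8): L (options (0,7)(W), (0,5)(W), (0,3)(W) are all W)
(1,2): L (options (1,1)(W), (0,1)(W) are all W)
(1,4): L (options (1,3)(W), (1,1)(W), (0,3)(W) are all W)
(1,6): L (options (1,5)(W), (1,3)(W), (1,1)(W), (0,5)(W) are all W)
(1,8): L (options (1,7)(W), (1,5)(W), (1,3)(W), (0,7)(W) are all W)
(2,2): L (options (2,1)(W), (1,1)(W) are all W)
(2,4): L (options (2,3)(W), (2,1)(W), (1,3)(W) are all W)
(2,6): L (options (2,5)(W), (2,3)(W), (2,1)(W), (1,5)(W) are all W)
(2,8): L (options (2,7)(W), (2,5)(W), (2,3)(W), (1,7)(W) are all W)
(4,1): L (options (1,1)(W), (4,0)(W), (3,0)(W) are all W)
(4,3): L (options (1,3)(W), (4,2)(W), (4,0)(W), (3,2)(W) are all W)
(4,5): L (options (1,5)(W), (4,4)(W), (4,2)(W), (4,0)(W), (3,4)(W) are all W)
(4,7): L (options (1,7)(W), (4,6)(W), (4,4)(W), (4,2)(W), (3,6)(W) are all W)
Every other cell has at least one move into one of the L cells above, so it is W.
From (4,8), the L positions reachable in one move are: (1,8), (4,7), (4,5), (4,3). Any move reaching one of these is winning.

Move to (1,8).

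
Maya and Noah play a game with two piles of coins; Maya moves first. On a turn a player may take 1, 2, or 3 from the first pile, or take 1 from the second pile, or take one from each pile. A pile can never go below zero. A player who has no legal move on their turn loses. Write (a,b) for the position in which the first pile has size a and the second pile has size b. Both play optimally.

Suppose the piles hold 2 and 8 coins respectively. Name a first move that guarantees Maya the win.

Work bottom-up. With no move the player to move loses. Otherwise the position is W if at least one move leads to an L position for the opponent, and L if every move leads to a W.
No move ever increases a pile, so every position that can arise here has a ≤ 2 and b ≤ 8; it is enough to label the cells with 0 ≤ a ≤ 2 and 0 ≤ b ≤ 8.
Every move lowers a or b (never raises either), so fill the grid row by row in increasing a, and left to right within a row: each cell's successors are then already labelled.
      b=0  b=1  b=2  b=3  b=4  b=5  b=6  b=7  b=8
a=0:    L    W    L    W    L    W    L    W    L
a=1:    W    W    W    W    W    W    W    W    W
a=2:    W    L    W    L    W    L    W    L    W
Cells with no legal move (terminal, hence L): (0,0).
The remaining L cells, each justified by listing all of its moves:
(0,2): →(0,1)(W) only, which is W, so L
(0,4): →(0,3)(W) only, which is W, so L
(0,6): →(0,5)(W) only, which is W, so L
(0,8): →(0,7)(W) only, which is W, so L
(2,1): →(1,1)(W), (0,1)(W), (2,0)(W), (1,0)(W) — all W, so L
(2,3): →(1,3)(W), (0,3)(W), (2,2)(W), (1,2)(W) — all W, so L
(2,5): →(1,5)(W), (0,5)(W), (2,4)(W), (1,4)(W) — all W, so L
(2,7): →(1,7)(W), (0,7)(W), (2,6)(W), (1,6)(W) — all W, so L
Every other cell has at least one move into one of the L cells above, so it is W.
From (2,8), the L positions reachable in one move are: (0,8), (2,7). Any move reaching one of these is winning.

Move to (0,8).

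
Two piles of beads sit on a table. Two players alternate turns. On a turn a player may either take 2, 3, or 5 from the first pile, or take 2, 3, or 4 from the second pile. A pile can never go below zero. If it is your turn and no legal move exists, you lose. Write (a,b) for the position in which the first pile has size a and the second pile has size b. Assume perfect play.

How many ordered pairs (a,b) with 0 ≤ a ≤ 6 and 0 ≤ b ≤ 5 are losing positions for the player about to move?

12

Positions with no move are L. A position that does have a move is losing for the player to move precisely when every available move leads to a winning position for the opponent. Fill in the labels:
Every move lowers a or b (never raises either), so fill the grid row by row in increasing a, and left to right within a row: each cell's successors are then already labelled.
      b=0  b=1  b=2  b=3  b=4  b=5
a=0:    L    L    W    W    W    W
a=1:    L    L    W    W    W    W
a=2:    W    W    L    L    W    W
a=3:    W    W    L    L    W    W
a=4:    W    W    W    W    L    L
a=5:    W    W    W    W    L    L
a=6:    W    W    W    W    W    W
Cells with no legal move (terminal, hence L): (0,0), (0,1), (1,0), (1,1).
The remaining L cells, each justified by listing all of its moves:
(2,2): L (options (0,2)(W), (2,0)(W) are all W)
(2,3): L (options (0,3)(W), (2,1)(W), (2,0)(W) are all W)
(3,2): L (options (1,2)(W), (0,2)(W), (3,0)(W) are all W)
(3,3): L (options (1,3)(W), (0,3)(W), (3,1)(W), (3,0)(W) are all W)
(4,4): L (options (2,4)(W), (1,4)(W), (4,2)(W), (4,1)(W), (4,0)(W) are all W)
(4,5): L (options (2,5)(W), (1,5)(W), (4,3)(W), (4,2)(W), (4,1)(W) are all W)
(5,4): L (options (3,4)(W), (2,4)(W), (0,4)(W), (5,2)(W), (5,1)(W), (5,0)(W) are all W)
(5,5): L (options (3,5)(W), (2,5)(W), (0,5)(W), (5,3)(W), (5,2)(W), (5,1)(W) are all W)
Every other cell has at least one move into one of the L cells above, so it is W.
L cells per row: a=0: 2, a=1: 2, a=2: 2, a=3: 2, a=4: 2, a=5: 2, a=6: 0; total 12.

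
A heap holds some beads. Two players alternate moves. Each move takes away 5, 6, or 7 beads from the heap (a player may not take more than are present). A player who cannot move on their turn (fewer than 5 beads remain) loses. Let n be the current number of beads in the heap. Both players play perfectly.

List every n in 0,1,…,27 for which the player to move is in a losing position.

0, 1, 2, 3, 4, 12, 13, 14, 15, 16, 24, 25, 26, 27

Label each position W (a win for the player to move) or L (a loss). A position with no legal move is L; any other position is W exactly when some move reaches an L, and L when every move reaches a W.
n=0: no move → L
n=1: no move → L
n=2: no move → L
n=3: no move → L
n=4: no move → L
n=5: can move to 0, which is L ⇒ W
n=6: can move to 1, which is L ⇒ W
n=7: can move to 2, which is L ⇒ W
n=8: can move to 3, which is L ⇒ W
n=9: can move to 4, which is L ⇒ W
n=10: can move to 4, which is L ⇒ W
n=11: can move to 4, which is L ⇒ W
n=12: moves to 7(W), 6(W), 5(W); every one is W ⇒ L
n=13: moves to 8(W), 7(W), 6(W); every one is W ⇒ L
n=14: moves to 9(W), 8(W), 7(W); every one is W ⇒ L
n=15: moves to 10(W), 9(W), 8(W); every one is W ⇒ L
n=16: moves to 11(W), 10(W), 9(W); every one is W ⇒ L
n=17: can move to 12, which is L ⇒ W
n=18: can move to 13, which is L ⇒ W
n=19: can move to 14, which is L ⇒ W
n=20: can move to 15, which is L ⇒ W
n=21: can move to 16, which is L ⇒ W
n=22: can move to 16, which is L ⇒ W
n=23: can move to 16, which is L ⇒ W
n=24: moves to 19(W), 18(W), 17(W); every one is W ⇒ L
n=25: moves to 20(W), 19(W), 18(W); every one is W ⇒ L
n=26: moves to 21(W), 20(W), 19(W); every one is W ⇒ L
n=27: moves to 22(W), 21(W), 20(W); every one is W ⇒ L
The losing starting values of n are exactly the entries labelled L in this table (14 of them).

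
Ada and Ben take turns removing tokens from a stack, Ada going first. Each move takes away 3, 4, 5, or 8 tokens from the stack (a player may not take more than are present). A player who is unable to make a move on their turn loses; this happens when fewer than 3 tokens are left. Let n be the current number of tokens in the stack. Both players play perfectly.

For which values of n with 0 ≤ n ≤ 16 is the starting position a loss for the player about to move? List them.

Build the W/L table. Terminal = L. A non-terminal position is W if it has a move to some L; otherwise it is L.
n=0: no move → L
n=1: no move → L
n=2: no move → L
n=3: W (go to 0, an L position)
n=4: W (go to 1, an L position)
n=5: W (go to 2, an L position)
n=6: W (go to 2, an L position)
n=7: W (go to 2, an L position)
n=8: W (go to 0, an L position)
n=9: W (go to 1, an L position)
n=10: W (go to 2, an L position)
n=11: L (options 8(W), 7(W), 6(W), 3(W) are all W)
n=12: L (options 9(W), 8(W), 7(W), 4(W) are all W)
n=13: L (options 10(W), 9(W), 8(W), 5(W) are all W)
n=14: W (go to 11, an L position)
n=15: W (go to 12, an L position)
n=16: W (go to 13, an L position)
The losing starting values of n are exactly the entries labelled L in this table (6 of them).

0, 1, 2, 11, 12, 13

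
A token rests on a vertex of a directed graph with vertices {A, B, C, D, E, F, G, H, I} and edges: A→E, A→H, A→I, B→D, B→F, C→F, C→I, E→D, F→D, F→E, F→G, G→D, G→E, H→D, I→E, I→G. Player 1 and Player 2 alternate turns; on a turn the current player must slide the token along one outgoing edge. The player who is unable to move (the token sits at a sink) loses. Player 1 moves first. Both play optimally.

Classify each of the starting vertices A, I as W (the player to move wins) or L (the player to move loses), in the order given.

Work bottom-up. With no move the player to move loses. Otherwise the position is W if at least one move leads to an L position for the opponent, and L if every move leads to a W.
Every edge goes from a vertex to one that appears earlier in the order D, E, G, F, I, H, C, B, A, so processing vertices in that order labels each vertex after all of its successors.
D: no outgoing edge → L
E: W (go to D, an L position)
G: W (go to D, an L position)
F: W (go to D, an L position)
I: L (options G(W), E(W) are all W)
H: W (go to D, an L position)
C: W (go to I, an L position)
B: W (go to D, an L position)
A: W (go to I, an L position)

A: W, I: L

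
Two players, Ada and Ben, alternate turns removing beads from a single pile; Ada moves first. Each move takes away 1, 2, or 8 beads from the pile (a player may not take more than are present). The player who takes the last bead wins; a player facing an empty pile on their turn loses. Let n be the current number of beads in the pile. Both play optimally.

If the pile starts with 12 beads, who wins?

Build the W/L table. Terminal = L. A non-terminal position is W if it has a move to some L; otherwise it is L.
n=0: no move → L
n=1: reaches L-position 0 → W
n=2: reaches L-position 0 → W
n=3: only reaches 2(W), 1(W), all W → L
n=4: reaches L-position 3 → W
n=5: reaches L-position 3 → W
n=6: only reaches 5(W), 4(W), all W → L
n=7: reaches L-position 6 → W
n=8: reaches L-position 6 → W
n=9: only reaches 8(W), 7(W), 1(W), all W → L
n=10: reaches L-position 9 → W
n=11: reaches L-position 9 → W
n=12: only reaches 11(W), 10(W), 4(W), all W → L
The starting position 12 is L: whatever Ada does, the opponent receives a W position.

Ben wins.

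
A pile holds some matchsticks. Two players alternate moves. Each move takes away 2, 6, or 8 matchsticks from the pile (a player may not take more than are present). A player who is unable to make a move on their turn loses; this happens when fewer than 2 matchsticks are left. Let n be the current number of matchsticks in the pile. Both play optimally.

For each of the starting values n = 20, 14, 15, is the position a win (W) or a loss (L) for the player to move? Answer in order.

Positions with no move are L. A position that does have a move is losing for the player to move precisely when every available move leads to a winning position for the opponent. Fill in the labels:
n=0: no move → L
n=1: no move → L
n=2: →0(L), so W
n=3: →1(L), so W
n=4: →2(W) only, which is W, so L
n=5: →3(W) only, which is W, so L
n=6: →4(L), so W
n=7: →5(L), so W
n=8: →0(L), so W
n=9: →1(L), so W
n=10: →4(L), so W
n=11: →5(L), so W
n=12: →4(L), so W
n=13: →5(L), so W
n=14: →12(W), 8(W), 6(W) — all W, so L
n=15: →13(W), 9(W), 7(W) — all W, so L
n=16: →14(L), so W
n=17: →15(L), so W
n=18: →16(W), 12(W), 10(W) — all W, so L
n=19: →17(W), 13(W), 11(W) — all W, so L
n=20: →18(L), so W

20: W, 14: L, 15: L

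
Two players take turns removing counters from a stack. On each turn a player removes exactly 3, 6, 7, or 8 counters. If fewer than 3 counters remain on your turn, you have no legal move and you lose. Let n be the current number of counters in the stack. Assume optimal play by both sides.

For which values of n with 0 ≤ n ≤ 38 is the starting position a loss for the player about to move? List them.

Label each position W (a win for the player to move) or L (a loss). A position with no legal move is L; any other position is W exactly when some move reaches an L, and L when every move reaches a W.
n=0: no move → L
n=1: no move → L
n=2: no move → L
n=3: W (go to 0, an L position)
n=4: W (go to 1, an L position)
n=5: W (go to 2, an L position)
n=6: W (go to 0, an L position)
n=7: W (go to 1, an L position)
n=8: W (go to 2, an L position)
n=9: W (go to 2, an L position)
n=10: W (go to 2, an L position)
n=11: L (options 8(W), 5(W), 4(W), 3(W) are all W)
n=12: L (options 9(W), 6(W), 5(W), 4(W) are all W)
n=13: L (options 10(W), 7(W), 6(W), 5(W) are all W)
n=14: W (go to 11, an L position)
n=15: W (go to 12, an L position)
n=16: W (go to 13, an L position)
n=17: W (go to 11, an L position)
n=18: W (go to 12, an L position)
n=19: W (go to 13, an L position)
n=20: W (go to 13, an L position)
n=21: W (go to 13, an L position)
n=22: L (options 19(W), 16(W), 15(W), 14(W) are all W)
n=23: L (options 20(W), 17(W), 16(W), 15(W) are all W)
n=24: L (options 21(W), 18(W), 17(W), 16(W) are all W)
n=25: W (go to 22, an L position)
n=26: W (go to 23, an L position)
n=27: W (go to 24, an L position)
n=28: W (go to 22, an L position)
n=29: W (go to 23, an L position)
n=30: W (go to 24, an L position)
n=31: W (go to 24, an L position)
n=32: W (go to 24, an L position)
n=33: L (options 30(W), 27(W), 26(W), 25(W) are all W)
n=34: L (options 31(W), 28(W), 27(W), 26(W) are all W)
n=35: L (options 32(W), 29(W), 28(W), 27(W) are all W)
n=36: W (go to 33, an L position)
n=37: W (go to 34, an L position)
n=38: W (go to 35, an L position)
Reading off the rows marked L gives the requested list; there are 12 such values of n.

0, 1, 2, 11, 12, 13, 22, 23, 24, 33, 34, 35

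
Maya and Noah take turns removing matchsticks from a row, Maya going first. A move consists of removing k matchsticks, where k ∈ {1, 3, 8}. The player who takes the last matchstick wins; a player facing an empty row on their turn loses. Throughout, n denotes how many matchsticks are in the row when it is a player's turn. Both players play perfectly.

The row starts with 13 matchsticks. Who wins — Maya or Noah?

Noah wins.

Label each position W (a win for the player to move) or L (a loss). A position with no legal move is L; any other position is W exactly when some move reaches an L, and L when every move reaches a W.
n=0: no move → L
n=1: reaches L-position 0 → W
n=2: only reaches 1(W), which is W → L
n=3: reaches L-position 2 → W
n=4: only reaches 3(W), 1(W), all W → L
n=5: reaches L-position 4 → W
n=6: only reaches 5(W), 3(W), all W → L
n=7: reaches L-position 6 → W
n=8: reaches L-position 0 → W
n=9: reaches L-position 6 → W
n=10: reaches L-position 2 → W
n=11: only reaches 10(W), 8(W), 3(W), all W → L
n=12: reaches L-position 11 → W
n=13: only reaches 12(W), 10(W), 5(W), all W → L
Every move from 13 reaches a W position, so the mover loses.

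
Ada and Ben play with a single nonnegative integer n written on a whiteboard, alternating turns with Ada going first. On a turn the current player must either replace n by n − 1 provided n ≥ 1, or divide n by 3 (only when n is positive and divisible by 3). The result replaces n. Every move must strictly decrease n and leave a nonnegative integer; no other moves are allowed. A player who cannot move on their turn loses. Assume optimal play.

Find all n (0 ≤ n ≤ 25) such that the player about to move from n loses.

Label each position W (a win for the player to move) or L (a loss). A position with no legal move is L; any other position is W exactly when some move reaches an L, and L when every move reaches a W.
n=0: no move → L
n=1: →0(L), so W
n=2: →1(W) only, which is W, so L
n=3: →2(L), so W
n=4: →3(W) only, which is W, so L
n=5: →4(L), so W
n=6: →2(L), so W
n=7: →6(W) only, which is W, so L
n=8: →7(L), so W
n=9: →3(W), 8(W) — all W, so L
n=10: →9(L), so W
n=11: →10(W) only, which is W, so L
n=12: →4(L), so W
n=13: →12(W) only, which is W, so L
n=14: →13(L), so W
n=15: →5(W), 14(W) — all W, so L
n=16: →15(L), so W
n=17: →16(W) only, which is W, so L
n=18: →17(L), so W
n=19: →18(W) only, which is W, so L
n=20: →19(L), so W
n=21: →7(L), so W
n=22: →21(W) only, which is W, so L
n=23: →22(L), so W
n=24: →8(W), 23(W) — all W, so L
n=25: →24(L), so W
Reading off the rows marked L gives the requested list; there are 12 such values of n.

0, 2, 4, 7, 9, 11, 13, 15, 17, 19, 22, 24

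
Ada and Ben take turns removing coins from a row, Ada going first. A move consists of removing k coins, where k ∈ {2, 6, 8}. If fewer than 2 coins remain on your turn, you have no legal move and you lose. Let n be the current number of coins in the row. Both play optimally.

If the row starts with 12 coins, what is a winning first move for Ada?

Remove 8, leaving 4.

Classify positions by backward induction: terminal positions (no move available) are L. From any other position, the mover wins iff some move reaches an L.
n=0: no move → L
n=1: no move → L
n=2: W (go to 0, an L position)
n=3: W (go to 1, an L position)
n=4: L (sole option 2(W) is W)
n=5: L (sole option 3(W) is W)
n=6: W (go to 4, an L position)
n=7: W (go to 5, an L position)
n=8: W (go to 0, an L position)
n=9: W (go to 1, an L position)
n=10: W (go to 4, an L position)
n=11: W (go to 5, an L position)
n=12: W (go to 4, an L position)
From 12, the L positions reachable in one move are: 4.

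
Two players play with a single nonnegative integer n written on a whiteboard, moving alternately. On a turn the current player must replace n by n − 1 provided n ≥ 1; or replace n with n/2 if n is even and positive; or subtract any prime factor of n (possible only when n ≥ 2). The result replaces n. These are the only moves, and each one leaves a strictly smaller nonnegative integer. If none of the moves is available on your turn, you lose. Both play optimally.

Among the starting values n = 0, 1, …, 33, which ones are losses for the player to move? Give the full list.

Build the W/L table. Terminal = L. A non-terminal position is W if it has a move to some L; otherwise it is L.
n=0: no move → L
n=1: →0(L), so W
n=2: →0(L), so W
n=3: →0(L), so W
n=4: →2(W), 3(W) — all W, so L
n=5: →0(L), so W
n=6: →4(L), so W
n=7: →0(L), so W
n=8: →4(L), so W
n=9: →6(W), 8(W) — all W, so L
n=10: →9(L), so W
n=11: →0(L), so W
n=12: →9(L), so W
n=13: →0(L), so W
n=14: →7(W), 12(W), 13(W) — all W, so L
n=15: →14(L), so W
n=16: →14(L), so W
n=17: →0(L), so W
n=18: →9(L), so W
n=19: →0(L), so W
n=20: →10(W), 15(W), 18(W), 19(W) — all W, so L
n=21: →14(L), so W
n=22: →20(L), so W
n=23: →0(L), so W
n=24: →12(W), 21(W), 22(W), 23(W) — all W, so L
n=25: →20(L), so W
n=26: →24(L), so W
n=27: →24(L), so W
n=28: →14(L), so W
n=29: →0(L), so W
n=30: →15(W), 25(W), 27(W), 28(W), 29(W) — all W, so L
n=31: →0(L), so W
n=32: →30(L), so W
n=33: →30(L), so W
The losing starting values of n are exactly the entries labelled L in this table (7 of them).

0, 4, 9, 14, 20, 24, 30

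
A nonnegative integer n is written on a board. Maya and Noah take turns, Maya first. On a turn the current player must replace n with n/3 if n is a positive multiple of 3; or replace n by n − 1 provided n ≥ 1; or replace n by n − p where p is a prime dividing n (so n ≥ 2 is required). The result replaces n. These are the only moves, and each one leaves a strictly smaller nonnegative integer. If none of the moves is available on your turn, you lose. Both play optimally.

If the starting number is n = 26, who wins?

Maya wins.

Label each position W (a win for the player to move) or L (a loss). A position with no legal move is L; any other position is W exactly when some move reaches an L, and L when every move reaches a W.
n=0: no move → L
n=1: W (go to 0, an L position)
n=2: W (go to 0, an L position)
n=3: W (go to 0, an L position)
n=4: L (options 2(W), 3(W) are all W)
n=5: W (go to 0, an L position)
n=6: W (go to 4, an L position)
n=7: W (go to 0, an L position)
n=8: L (options 6(W), 7(W) are all W)
n=9: W (go to 8, an L position)
n=10: W (go to 8, an L position)
n=11: W (go to 0, an L position)
n=12: W (go to 4, an L position)
n=13: W (go to 0, an L position)
n=14: L (options 7(W), 12(W), 13(W) are all W)
n=15: W (go to 14, an L position)
n=16: W (go to 14, an L position)
n=17: W (go to 0, an L position)
n=18: L (options 6(W), 15(W), 16(W), 17(W) are all W)
n=19: W (go to 0, an L position)
n=20: W (go to 18, an L position)
n=21: W (go to 14, an L position)
n=22: L (options 11(W), 20(W), 21(W) are all W)
n=23: W (go to 0, an L position)
n=24: W (go to 8, an L position)
n=25: L (options 20(W), 24(W) are all W)
n=26: W (go to 25, an L position)
From 26 Maya can move to 25, reaching an L position.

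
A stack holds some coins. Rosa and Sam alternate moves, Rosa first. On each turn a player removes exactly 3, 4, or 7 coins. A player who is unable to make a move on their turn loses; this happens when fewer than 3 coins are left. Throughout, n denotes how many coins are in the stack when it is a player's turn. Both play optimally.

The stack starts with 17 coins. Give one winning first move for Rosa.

Label each position W (a win for the player to move) or L (a loss). A position with no legal move is L; any other position is W exactly when some move reaches an L, and L when every move reaches a W.
n=0: no move → L
n=1: no move → L
n=2: no move → L
n=3: reaches L-position 0 → W
n=4: reaches L-position 1 → W
n=5: reaches L-position 2 → W
n=6: reaches L-position 2 → W
n=7: reaches L-position 0 → W
n=8: reaches L-position 1 → W
n=9: reaches L-position 2 → W
n=10: only reaches 7(W), 6(W), 3(W), all W → L
n=11: only reaches 8(W), 7(W), 4(W), all W → L
n=12: only reaches 9(W), 8(W), 5(W), all W → L
n=13: reaches L-position 10 → W
n=14: reaches L-position 11 → W
n=15: reaches L-position 12 → W
n=16: reaches L-position 12 → W
n=17: reaches L-position 10 → W
From 17, the L positions reachable in one move are: 10.

Remove 7, leaving 10.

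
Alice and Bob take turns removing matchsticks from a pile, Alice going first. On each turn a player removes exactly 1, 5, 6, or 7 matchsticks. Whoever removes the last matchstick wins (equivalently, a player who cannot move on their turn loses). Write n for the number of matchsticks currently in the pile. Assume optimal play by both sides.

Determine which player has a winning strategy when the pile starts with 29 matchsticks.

Build the W/L table. Terminal = L. A non-terminal position is W if it has a move to some L; otherwise it is L.
n=0: no move → L
n=1: can move to 0, which is L ⇒ W
n=2: the only move is to 1(W), a W ⇒ L
n=3: can move to 2, which is L ⇒ W
n=4: the only move is to 3(W), a W ⇒ L
n=5: can move to 4, which is L ⇒ W
n=6: can move to 0, which is L ⇒ W
n=7: can move to 2, which is L ⇒ W
n=8: can move to 2, which is L ⇒ W
n=9: can move to 4, which is L ⇒ W
n=10: can move to 4, which is L ⇒ W
n=11: can move to 4, which is L ⇒ W
n=12: moves to 11(W), 7(W), 6(W), 5(W); every one is W ⇒ L
n=13: can move to 12, which is L ⇒ W
n=14: moves to 13(W), 9(W), 8(W), 7(W); every one is W ⇒ L
n=15: can move to 14, which is L ⇒ W
n=16: moves to 15(W), 11(W), 10(W), 9(W); every one is W ⇒ L
n=17: can move to 16, which is L ⇒ W
n=18: can move to 12, which is L ⇒ W
n=19: can move to 14, which is L ⇒ W
n=20: can move to 14, which is L ⇒ W
n=21: can move to 16, which is L ⇒ W
n=22: can move to 16, which is L ⇒ W
n=23: can move to 16, which is L ⇒ W
n=24: moves to 23(W), 19(W), 18(W), 17(W); every one is W ⇒ L
n=25: can move to 24, which is L ⇒ W
n=26: moves to 25(W), 21(W), 20(W), 19(W); every one is W ⇒ L
n=27: can move to 26, which is L ⇒ W
n=28: moves to 27(W), 23(W), 22(W), 21(W); every one is W ⇒ L
n=29: can move to 28, which is L ⇒ W
From 29 Alice can remove 1, leaving 28, reaching an L position.

Alice wins.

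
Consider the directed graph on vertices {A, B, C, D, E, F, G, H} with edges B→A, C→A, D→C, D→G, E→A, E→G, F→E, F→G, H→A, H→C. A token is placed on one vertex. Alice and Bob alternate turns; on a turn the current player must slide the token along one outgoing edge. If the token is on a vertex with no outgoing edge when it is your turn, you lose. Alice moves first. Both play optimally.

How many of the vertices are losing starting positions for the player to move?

Label each position W (a win for the player to move) or L (a loss). A position with no legal move is L; any other position is W exactly when some move reaches an L, and L when every move reaches a W.
Every edge goes from a vertex to one that appears earlier in the order G, A, C, B, H, E, D, F, so processing vertices in that order labels each vertex after all of its successors.
G: no outgoing edge → L
A: no outgoing edge → L
C: W (go to A, an L position)
B: W (go to A, an L position)
H: W (go to A, an L position)
E: W (go to A, an L position)
D: W (go to G, an L position)
F: W (go to G, an L position)
The L vertices are A, G; that is 2 in all.

2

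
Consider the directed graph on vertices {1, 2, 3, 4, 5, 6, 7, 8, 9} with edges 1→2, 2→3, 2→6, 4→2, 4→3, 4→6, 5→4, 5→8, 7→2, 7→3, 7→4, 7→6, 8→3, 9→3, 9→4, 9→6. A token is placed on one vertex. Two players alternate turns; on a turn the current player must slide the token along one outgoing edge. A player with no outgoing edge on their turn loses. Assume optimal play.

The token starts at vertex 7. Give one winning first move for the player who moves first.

Move to 6.

Compute win/loss labels from the base case upward. A position with no move is L. Any other position is W if it can reach an L in one move, else L.
Every edge goes from a vertex to one that appears earlier in the order 3, 6, 2, 4, 9, 1, 8, 5, 7, so processing vertices in that order labels each vertex after all of its successors.
3: no outgoing edge → L
6: no outgoing edge → L
2: →6(L), so W
4: →6(L), so W
9: →6(L), so W
1: →2(W) only, which is W, so L
8: →3(L), so W
5: →8(W), 4(W) — all W, so L
7: →6(L), so W
From 7, the L positions reachable in one move are: 6, 3. Any move reaching one of these is winning.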